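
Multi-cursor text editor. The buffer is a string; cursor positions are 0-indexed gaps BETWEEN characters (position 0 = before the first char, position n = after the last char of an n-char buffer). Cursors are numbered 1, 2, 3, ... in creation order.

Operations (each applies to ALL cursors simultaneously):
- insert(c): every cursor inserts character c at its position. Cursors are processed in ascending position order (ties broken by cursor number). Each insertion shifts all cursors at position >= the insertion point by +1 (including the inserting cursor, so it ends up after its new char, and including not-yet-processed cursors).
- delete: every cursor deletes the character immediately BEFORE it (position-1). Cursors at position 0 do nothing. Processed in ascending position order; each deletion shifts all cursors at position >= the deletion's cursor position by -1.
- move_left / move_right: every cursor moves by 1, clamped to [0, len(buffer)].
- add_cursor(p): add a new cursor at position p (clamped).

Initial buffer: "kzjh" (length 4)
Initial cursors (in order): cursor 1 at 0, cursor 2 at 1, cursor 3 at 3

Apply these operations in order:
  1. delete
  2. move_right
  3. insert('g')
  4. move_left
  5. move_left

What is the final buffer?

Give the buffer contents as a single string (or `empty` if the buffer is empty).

After op 1 (delete): buffer="zh" (len 2), cursors c1@0 c2@0 c3@1, authorship ..
After op 2 (move_right): buffer="zh" (len 2), cursors c1@1 c2@1 c3@2, authorship ..
After op 3 (insert('g')): buffer="zgghg" (len 5), cursors c1@3 c2@3 c3@5, authorship .12.3
After op 4 (move_left): buffer="zgghg" (len 5), cursors c1@2 c2@2 c3@4, authorship .12.3
After op 5 (move_left): buffer="zgghg" (len 5), cursors c1@1 c2@1 c3@3, authorship .12.3

Answer: zgghg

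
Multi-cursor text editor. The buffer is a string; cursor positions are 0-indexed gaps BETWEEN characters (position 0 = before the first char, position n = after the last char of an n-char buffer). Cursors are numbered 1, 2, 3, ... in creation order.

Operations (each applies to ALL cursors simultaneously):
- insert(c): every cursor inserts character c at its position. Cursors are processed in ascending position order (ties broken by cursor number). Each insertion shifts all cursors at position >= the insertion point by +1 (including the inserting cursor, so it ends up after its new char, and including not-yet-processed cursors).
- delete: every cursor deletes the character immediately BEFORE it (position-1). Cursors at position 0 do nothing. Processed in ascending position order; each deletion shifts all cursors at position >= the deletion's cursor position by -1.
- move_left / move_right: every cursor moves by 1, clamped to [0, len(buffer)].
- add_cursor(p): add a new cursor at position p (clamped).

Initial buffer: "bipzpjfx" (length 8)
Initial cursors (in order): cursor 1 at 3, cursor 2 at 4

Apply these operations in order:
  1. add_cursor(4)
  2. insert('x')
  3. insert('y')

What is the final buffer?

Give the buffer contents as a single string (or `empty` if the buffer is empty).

Answer: bipxyzxxyypjfx

Derivation:
After op 1 (add_cursor(4)): buffer="bipzpjfx" (len 8), cursors c1@3 c2@4 c3@4, authorship ........
After op 2 (insert('x')): buffer="bipxzxxpjfx" (len 11), cursors c1@4 c2@7 c3@7, authorship ...1.23....
After op 3 (insert('y')): buffer="bipxyzxxyypjfx" (len 14), cursors c1@5 c2@10 c3@10, authorship ...11.2323....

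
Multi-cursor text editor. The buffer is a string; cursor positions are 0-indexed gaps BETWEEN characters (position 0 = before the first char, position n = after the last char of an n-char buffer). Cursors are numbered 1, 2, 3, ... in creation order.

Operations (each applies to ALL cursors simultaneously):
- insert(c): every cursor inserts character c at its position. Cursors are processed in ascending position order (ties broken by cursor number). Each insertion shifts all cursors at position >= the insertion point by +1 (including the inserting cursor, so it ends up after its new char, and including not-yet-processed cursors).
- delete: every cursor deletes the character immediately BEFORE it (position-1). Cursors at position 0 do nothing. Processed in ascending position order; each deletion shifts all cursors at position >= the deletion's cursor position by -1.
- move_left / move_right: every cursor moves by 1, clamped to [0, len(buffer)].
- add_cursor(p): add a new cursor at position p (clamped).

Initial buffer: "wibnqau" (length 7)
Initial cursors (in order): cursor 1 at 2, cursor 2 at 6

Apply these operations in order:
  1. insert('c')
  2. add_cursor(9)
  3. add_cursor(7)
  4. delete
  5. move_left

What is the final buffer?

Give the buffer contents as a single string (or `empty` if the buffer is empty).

After op 1 (insert('c')): buffer="wicbnqacu" (len 9), cursors c1@3 c2@8, authorship ..1....2.
After op 2 (add_cursor(9)): buffer="wicbnqacu" (len 9), cursors c1@3 c2@8 c3@9, authorship ..1....2.
After op 3 (add_cursor(7)): buffer="wicbnqacu" (len 9), cursors c1@3 c4@7 c2@8 c3@9, authorship ..1....2.
After op 4 (delete): buffer="wibnq" (len 5), cursors c1@2 c2@5 c3@5 c4@5, authorship .....
After op 5 (move_left): buffer="wibnq" (len 5), cursors c1@1 c2@4 c3@4 c4@4, authorship .....

Answer: wibnq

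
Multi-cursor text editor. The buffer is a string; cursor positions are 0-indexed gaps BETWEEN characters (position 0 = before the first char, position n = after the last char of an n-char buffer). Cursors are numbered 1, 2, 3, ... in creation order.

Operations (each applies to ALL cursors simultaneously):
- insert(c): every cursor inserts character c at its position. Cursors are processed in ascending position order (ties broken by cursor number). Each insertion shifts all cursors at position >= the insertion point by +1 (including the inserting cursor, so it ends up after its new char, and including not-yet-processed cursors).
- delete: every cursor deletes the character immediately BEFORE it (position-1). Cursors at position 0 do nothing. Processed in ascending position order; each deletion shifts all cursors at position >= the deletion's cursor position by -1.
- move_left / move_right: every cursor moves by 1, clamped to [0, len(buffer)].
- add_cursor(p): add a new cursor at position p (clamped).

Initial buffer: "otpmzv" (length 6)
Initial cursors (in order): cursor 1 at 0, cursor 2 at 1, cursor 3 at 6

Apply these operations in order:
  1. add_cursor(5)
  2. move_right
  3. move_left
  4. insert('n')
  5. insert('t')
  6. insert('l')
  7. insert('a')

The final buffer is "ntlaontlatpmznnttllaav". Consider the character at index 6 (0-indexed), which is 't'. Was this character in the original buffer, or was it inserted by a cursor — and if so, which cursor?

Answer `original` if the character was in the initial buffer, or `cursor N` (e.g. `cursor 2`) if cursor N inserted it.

Answer: cursor 2

Derivation:
After op 1 (add_cursor(5)): buffer="otpmzv" (len 6), cursors c1@0 c2@1 c4@5 c3@6, authorship ......
After op 2 (move_right): buffer="otpmzv" (len 6), cursors c1@1 c2@2 c3@6 c4@6, authorship ......
After op 3 (move_left): buffer="otpmzv" (len 6), cursors c1@0 c2@1 c3@5 c4@5, authorship ......
After op 4 (insert('n')): buffer="nontpmznnv" (len 10), cursors c1@1 c2@3 c3@9 c4@9, authorship 1.2....34.
After op 5 (insert('t')): buffer="ntonttpmznnttv" (len 14), cursors c1@2 c2@5 c3@13 c4@13, authorship 11.22....3434.
After op 6 (insert('l')): buffer="ntlontltpmznnttllv" (len 18), cursors c1@3 c2@7 c3@17 c4@17, authorship 111.222....343434.
After op 7 (insert('a')): buffer="ntlaontlatpmznnttllaav" (len 22), cursors c1@4 c2@9 c3@21 c4@21, authorship 1111.2222....34343434.
Authorship (.=original, N=cursor N): 1 1 1 1 . 2 2 2 2 . . . . 3 4 3 4 3 4 3 4 .
Index 6: author = 2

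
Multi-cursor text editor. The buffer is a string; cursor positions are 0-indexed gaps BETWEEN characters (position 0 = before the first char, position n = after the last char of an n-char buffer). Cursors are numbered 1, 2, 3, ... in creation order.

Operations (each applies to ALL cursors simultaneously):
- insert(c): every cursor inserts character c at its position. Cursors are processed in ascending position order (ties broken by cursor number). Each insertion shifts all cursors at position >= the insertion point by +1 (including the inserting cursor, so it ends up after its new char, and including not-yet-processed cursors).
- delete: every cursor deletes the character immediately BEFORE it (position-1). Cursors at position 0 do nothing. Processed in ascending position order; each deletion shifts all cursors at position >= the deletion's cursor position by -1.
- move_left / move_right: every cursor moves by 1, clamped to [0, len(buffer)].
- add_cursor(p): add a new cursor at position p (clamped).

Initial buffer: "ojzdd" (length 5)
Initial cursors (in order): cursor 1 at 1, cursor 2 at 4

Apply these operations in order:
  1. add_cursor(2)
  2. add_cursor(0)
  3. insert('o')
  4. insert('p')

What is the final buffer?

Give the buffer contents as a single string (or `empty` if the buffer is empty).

After op 1 (add_cursor(2)): buffer="ojzdd" (len 5), cursors c1@1 c3@2 c2@4, authorship .....
After op 2 (add_cursor(0)): buffer="ojzdd" (len 5), cursors c4@0 c1@1 c3@2 c2@4, authorship .....
After op 3 (insert('o')): buffer="ooojozdod" (len 9), cursors c4@1 c1@3 c3@5 c2@8, authorship 4.1.3..2.
After op 4 (insert('p')): buffer="opoopjopzdopd" (len 13), cursors c4@2 c1@5 c3@8 c2@12, authorship 44.11.33..22.

Answer: opoopjopzdopd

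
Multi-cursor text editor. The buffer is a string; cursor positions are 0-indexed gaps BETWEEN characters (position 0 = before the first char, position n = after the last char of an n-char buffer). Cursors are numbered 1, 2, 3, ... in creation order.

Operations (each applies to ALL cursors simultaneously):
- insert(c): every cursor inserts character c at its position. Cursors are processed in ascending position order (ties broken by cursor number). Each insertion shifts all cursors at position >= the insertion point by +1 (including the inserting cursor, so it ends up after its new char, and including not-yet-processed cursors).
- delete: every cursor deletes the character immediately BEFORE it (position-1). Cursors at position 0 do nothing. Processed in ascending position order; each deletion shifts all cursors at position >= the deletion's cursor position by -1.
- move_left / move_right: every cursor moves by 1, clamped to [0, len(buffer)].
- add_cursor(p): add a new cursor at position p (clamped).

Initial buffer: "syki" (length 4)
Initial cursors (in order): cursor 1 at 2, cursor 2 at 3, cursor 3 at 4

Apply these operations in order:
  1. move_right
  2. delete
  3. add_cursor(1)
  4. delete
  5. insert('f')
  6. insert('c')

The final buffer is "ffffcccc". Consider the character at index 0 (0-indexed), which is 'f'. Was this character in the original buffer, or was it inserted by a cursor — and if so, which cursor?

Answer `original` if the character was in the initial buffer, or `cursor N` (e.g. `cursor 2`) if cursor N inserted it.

Answer: cursor 1

Derivation:
After op 1 (move_right): buffer="syki" (len 4), cursors c1@3 c2@4 c3@4, authorship ....
After op 2 (delete): buffer="s" (len 1), cursors c1@1 c2@1 c3@1, authorship .
After op 3 (add_cursor(1)): buffer="s" (len 1), cursors c1@1 c2@1 c3@1 c4@1, authorship .
After op 4 (delete): buffer="" (len 0), cursors c1@0 c2@0 c3@0 c4@0, authorship 
After op 5 (insert('f')): buffer="ffff" (len 4), cursors c1@4 c2@4 c3@4 c4@4, authorship 1234
After op 6 (insert('c')): buffer="ffffcccc" (len 8), cursors c1@8 c2@8 c3@8 c4@8, authorship 12341234
Authorship (.=original, N=cursor N): 1 2 3 4 1 2 3 4
Index 0: author = 1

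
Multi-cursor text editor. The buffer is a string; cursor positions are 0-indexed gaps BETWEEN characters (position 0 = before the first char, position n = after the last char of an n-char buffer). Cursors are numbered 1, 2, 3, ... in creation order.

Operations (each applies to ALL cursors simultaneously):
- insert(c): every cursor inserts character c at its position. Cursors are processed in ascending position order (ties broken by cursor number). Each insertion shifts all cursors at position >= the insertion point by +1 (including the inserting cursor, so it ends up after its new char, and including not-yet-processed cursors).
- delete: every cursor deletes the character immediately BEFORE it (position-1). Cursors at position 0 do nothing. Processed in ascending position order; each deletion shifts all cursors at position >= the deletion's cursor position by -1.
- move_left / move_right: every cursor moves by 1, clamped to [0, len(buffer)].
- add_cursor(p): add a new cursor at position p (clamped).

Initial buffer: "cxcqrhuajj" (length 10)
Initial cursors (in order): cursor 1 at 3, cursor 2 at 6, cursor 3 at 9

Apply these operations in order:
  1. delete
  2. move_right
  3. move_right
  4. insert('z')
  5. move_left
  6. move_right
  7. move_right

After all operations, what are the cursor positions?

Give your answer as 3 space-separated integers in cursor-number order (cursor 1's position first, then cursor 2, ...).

Answer: 6 9 10

Derivation:
After op 1 (delete): buffer="cxqruaj" (len 7), cursors c1@2 c2@4 c3@6, authorship .......
After op 2 (move_right): buffer="cxqruaj" (len 7), cursors c1@3 c2@5 c3@7, authorship .......
After op 3 (move_right): buffer="cxqruaj" (len 7), cursors c1@4 c2@6 c3@7, authorship .......
After op 4 (insert('z')): buffer="cxqrzuazjz" (len 10), cursors c1@5 c2@8 c3@10, authorship ....1..2.3
After op 5 (move_left): buffer="cxqrzuazjz" (len 10), cursors c1@4 c2@7 c3@9, authorship ....1..2.3
After op 6 (move_right): buffer="cxqrzuazjz" (len 10), cursors c1@5 c2@8 c3@10, authorship ....1..2.3
After op 7 (move_right): buffer="cxqrzuazjz" (len 10), cursors c1@6 c2@9 c3@10, authorship ....1..2.3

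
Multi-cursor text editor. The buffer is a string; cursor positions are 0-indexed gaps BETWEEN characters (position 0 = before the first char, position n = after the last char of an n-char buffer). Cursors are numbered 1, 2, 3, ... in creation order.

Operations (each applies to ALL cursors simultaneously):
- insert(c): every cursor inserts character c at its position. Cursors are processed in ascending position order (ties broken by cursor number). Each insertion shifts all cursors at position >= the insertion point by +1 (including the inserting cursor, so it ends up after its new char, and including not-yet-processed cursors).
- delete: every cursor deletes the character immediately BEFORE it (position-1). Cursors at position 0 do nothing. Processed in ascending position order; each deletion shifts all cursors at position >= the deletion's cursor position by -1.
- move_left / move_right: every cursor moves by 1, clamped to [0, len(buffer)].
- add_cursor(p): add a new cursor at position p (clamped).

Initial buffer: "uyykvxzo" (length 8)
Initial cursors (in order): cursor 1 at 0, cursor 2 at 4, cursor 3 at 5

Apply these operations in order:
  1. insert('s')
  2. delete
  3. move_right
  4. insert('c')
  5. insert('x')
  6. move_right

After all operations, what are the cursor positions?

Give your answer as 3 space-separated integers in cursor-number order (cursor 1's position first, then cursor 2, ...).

Answer: 4 10 13

Derivation:
After op 1 (insert('s')): buffer="suyyksvsxzo" (len 11), cursors c1@1 c2@6 c3@8, authorship 1....2.3...
After op 2 (delete): buffer="uyykvxzo" (len 8), cursors c1@0 c2@4 c3@5, authorship ........
After op 3 (move_right): buffer="uyykvxzo" (len 8), cursors c1@1 c2@5 c3@6, authorship ........
After op 4 (insert('c')): buffer="ucyykvcxczo" (len 11), cursors c1@2 c2@7 c3@9, authorship .1....2.3..
After op 5 (insert('x')): buffer="ucxyykvcxxcxzo" (len 14), cursors c1@3 c2@9 c3@12, authorship .11....22.33..
After op 6 (move_right): buffer="ucxyykvcxxcxzo" (len 14), cursors c1@4 c2@10 c3@13, authorship .11....22.33..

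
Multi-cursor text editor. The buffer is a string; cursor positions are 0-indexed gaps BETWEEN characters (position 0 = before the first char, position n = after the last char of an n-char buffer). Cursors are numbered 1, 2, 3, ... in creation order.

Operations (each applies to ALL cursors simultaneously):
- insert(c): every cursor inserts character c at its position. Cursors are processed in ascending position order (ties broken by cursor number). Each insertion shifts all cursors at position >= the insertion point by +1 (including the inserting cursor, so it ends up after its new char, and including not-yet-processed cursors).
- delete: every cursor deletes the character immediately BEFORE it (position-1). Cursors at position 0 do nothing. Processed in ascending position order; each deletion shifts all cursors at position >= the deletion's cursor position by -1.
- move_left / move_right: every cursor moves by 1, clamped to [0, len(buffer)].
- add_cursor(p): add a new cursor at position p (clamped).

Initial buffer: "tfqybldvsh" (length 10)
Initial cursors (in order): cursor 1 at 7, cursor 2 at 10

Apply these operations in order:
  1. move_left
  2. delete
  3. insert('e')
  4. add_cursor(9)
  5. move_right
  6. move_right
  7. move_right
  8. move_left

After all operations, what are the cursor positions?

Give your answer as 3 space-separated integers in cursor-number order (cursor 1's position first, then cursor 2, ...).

After op 1 (move_left): buffer="tfqybldvsh" (len 10), cursors c1@6 c2@9, authorship ..........
After op 2 (delete): buffer="tfqybdvh" (len 8), cursors c1@5 c2@7, authorship ........
After op 3 (insert('e')): buffer="tfqybedveh" (len 10), cursors c1@6 c2@9, authorship .....1..2.
After op 4 (add_cursor(9)): buffer="tfqybedveh" (len 10), cursors c1@6 c2@9 c3@9, authorship .....1..2.
After op 5 (move_right): buffer="tfqybedveh" (len 10), cursors c1@7 c2@10 c3@10, authorship .....1..2.
After op 6 (move_right): buffer="tfqybedveh" (len 10), cursors c1@8 c2@10 c3@10, authorship .....1..2.
After op 7 (move_right): buffer="tfqybedveh" (len 10), cursors c1@9 c2@10 c3@10, authorship .....1..2.
After op 8 (move_left): buffer="tfqybedveh" (len 10), cursors c1@8 c2@9 c3@9, authorship .....1..2.

Answer: 8 9 9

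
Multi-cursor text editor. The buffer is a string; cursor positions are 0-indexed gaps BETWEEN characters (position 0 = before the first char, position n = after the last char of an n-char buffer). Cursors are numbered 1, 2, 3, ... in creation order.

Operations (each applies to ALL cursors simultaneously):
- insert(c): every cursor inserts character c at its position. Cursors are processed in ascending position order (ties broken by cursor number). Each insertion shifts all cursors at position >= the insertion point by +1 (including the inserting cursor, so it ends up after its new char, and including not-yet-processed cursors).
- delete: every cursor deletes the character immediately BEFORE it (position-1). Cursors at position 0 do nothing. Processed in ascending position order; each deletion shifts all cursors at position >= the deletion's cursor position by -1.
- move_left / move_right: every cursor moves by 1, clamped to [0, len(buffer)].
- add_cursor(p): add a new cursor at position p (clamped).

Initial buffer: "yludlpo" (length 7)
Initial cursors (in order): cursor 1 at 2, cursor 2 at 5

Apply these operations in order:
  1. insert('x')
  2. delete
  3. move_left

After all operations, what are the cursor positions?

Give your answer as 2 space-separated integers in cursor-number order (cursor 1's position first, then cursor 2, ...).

Answer: 1 4

Derivation:
After op 1 (insert('x')): buffer="ylxudlxpo" (len 9), cursors c1@3 c2@7, authorship ..1...2..
After op 2 (delete): buffer="yludlpo" (len 7), cursors c1@2 c2@5, authorship .......
After op 3 (move_left): buffer="yludlpo" (len 7), cursors c1@1 c2@4, authorship .......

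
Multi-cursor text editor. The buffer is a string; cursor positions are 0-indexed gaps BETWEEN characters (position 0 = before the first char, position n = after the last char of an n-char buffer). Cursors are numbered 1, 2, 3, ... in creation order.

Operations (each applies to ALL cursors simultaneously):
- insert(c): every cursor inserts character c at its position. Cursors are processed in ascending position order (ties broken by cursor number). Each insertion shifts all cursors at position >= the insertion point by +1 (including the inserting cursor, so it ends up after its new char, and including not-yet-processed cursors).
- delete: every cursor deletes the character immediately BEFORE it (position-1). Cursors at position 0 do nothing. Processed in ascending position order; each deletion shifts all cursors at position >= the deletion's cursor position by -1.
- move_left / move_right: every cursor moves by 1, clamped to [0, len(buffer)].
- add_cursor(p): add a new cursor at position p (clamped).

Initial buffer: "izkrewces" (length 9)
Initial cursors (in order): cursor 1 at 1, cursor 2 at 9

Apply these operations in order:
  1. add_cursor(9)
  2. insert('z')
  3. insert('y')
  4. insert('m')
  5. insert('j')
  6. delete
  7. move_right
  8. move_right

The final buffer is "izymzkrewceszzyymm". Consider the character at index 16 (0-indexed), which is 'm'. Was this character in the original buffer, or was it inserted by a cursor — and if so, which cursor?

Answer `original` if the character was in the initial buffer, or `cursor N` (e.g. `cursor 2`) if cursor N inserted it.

Answer: cursor 2

Derivation:
After op 1 (add_cursor(9)): buffer="izkrewces" (len 9), cursors c1@1 c2@9 c3@9, authorship .........
After op 2 (insert('z')): buffer="izzkrewceszz" (len 12), cursors c1@2 c2@12 c3@12, authorship .1........23
After op 3 (insert('y')): buffer="izyzkrewceszzyy" (len 15), cursors c1@3 c2@15 c3@15, authorship .11........2323
After op 4 (insert('m')): buffer="izymzkrewceszzyymm" (len 18), cursors c1@4 c2@18 c3@18, authorship .111........232323
After op 5 (insert('j')): buffer="izymjzkrewceszzyymmjj" (len 21), cursors c1@5 c2@21 c3@21, authorship .1111........23232323
After op 6 (delete): buffer="izymzkrewceszzyymm" (len 18), cursors c1@4 c2@18 c3@18, authorship .111........232323
After op 7 (move_right): buffer="izymzkrewceszzyymm" (len 18), cursors c1@5 c2@18 c3@18, authorship .111........232323
After op 8 (move_right): buffer="izymzkrewceszzyymm" (len 18), cursors c1@6 c2@18 c3@18, authorship .111........232323
Authorship (.=original, N=cursor N): . 1 1 1 . . . . . . . . 2 3 2 3 2 3
Index 16: author = 2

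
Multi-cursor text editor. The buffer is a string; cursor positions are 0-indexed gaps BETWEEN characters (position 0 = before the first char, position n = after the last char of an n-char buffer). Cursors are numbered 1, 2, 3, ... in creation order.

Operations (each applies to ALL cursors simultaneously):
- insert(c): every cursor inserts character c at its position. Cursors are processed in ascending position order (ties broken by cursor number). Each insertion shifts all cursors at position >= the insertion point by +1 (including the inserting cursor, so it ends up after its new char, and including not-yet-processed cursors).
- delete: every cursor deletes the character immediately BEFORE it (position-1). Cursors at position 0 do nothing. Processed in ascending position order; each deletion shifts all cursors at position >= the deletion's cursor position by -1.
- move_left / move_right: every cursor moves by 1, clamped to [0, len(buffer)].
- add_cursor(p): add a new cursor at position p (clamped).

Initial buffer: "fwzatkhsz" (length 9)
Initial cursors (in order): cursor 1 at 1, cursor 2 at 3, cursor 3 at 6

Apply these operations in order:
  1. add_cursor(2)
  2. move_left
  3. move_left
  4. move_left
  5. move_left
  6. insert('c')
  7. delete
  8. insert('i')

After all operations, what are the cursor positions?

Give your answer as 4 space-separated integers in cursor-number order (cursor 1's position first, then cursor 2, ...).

Answer: 3 3 6 3

Derivation:
After op 1 (add_cursor(2)): buffer="fwzatkhsz" (len 9), cursors c1@1 c4@2 c2@3 c3@6, authorship .........
After op 2 (move_left): buffer="fwzatkhsz" (len 9), cursors c1@0 c4@1 c2@2 c3@5, authorship .........
After op 3 (move_left): buffer="fwzatkhsz" (len 9), cursors c1@0 c4@0 c2@1 c3@4, authorship .........
After op 4 (move_left): buffer="fwzatkhsz" (len 9), cursors c1@0 c2@0 c4@0 c3@3, authorship .........
After op 5 (move_left): buffer="fwzatkhsz" (len 9), cursors c1@0 c2@0 c4@0 c3@2, authorship .........
After op 6 (insert('c')): buffer="cccfwczatkhsz" (len 13), cursors c1@3 c2@3 c4@3 c3@6, authorship 124..3.......
After op 7 (delete): buffer="fwzatkhsz" (len 9), cursors c1@0 c2@0 c4@0 c3@2, authorship .........
After op 8 (insert('i')): buffer="iiifwizatkhsz" (len 13), cursors c1@3 c2@3 c4@3 c3@6, authorship 124..3.......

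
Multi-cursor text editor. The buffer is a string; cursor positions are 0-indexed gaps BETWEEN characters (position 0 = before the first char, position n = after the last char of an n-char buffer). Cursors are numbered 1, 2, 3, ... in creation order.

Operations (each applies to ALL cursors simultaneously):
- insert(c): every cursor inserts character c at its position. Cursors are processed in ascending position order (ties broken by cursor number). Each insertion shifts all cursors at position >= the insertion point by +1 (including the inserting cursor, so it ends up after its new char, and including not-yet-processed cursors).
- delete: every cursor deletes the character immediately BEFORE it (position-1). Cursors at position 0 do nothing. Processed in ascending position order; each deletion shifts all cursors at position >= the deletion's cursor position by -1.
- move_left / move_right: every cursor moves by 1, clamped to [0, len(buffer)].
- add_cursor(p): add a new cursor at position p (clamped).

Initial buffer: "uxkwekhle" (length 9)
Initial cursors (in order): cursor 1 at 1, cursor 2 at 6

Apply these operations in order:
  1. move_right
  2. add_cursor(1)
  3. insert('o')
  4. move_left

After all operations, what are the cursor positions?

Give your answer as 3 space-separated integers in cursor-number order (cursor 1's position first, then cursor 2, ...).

Answer: 3 9 1

Derivation:
After op 1 (move_right): buffer="uxkwekhle" (len 9), cursors c1@2 c2@7, authorship .........
After op 2 (add_cursor(1)): buffer="uxkwekhle" (len 9), cursors c3@1 c1@2 c2@7, authorship .........
After op 3 (insert('o')): buffer="uoxokwekhole" (len 12), cursors c3@2 c1@4 c2@10, authorship .3.1.....2..
After op 4 (move_left): buffer="uoxokwekhole" (len 12), cursors c3@1 c1@3 c2@9, authorship .3.1.....2..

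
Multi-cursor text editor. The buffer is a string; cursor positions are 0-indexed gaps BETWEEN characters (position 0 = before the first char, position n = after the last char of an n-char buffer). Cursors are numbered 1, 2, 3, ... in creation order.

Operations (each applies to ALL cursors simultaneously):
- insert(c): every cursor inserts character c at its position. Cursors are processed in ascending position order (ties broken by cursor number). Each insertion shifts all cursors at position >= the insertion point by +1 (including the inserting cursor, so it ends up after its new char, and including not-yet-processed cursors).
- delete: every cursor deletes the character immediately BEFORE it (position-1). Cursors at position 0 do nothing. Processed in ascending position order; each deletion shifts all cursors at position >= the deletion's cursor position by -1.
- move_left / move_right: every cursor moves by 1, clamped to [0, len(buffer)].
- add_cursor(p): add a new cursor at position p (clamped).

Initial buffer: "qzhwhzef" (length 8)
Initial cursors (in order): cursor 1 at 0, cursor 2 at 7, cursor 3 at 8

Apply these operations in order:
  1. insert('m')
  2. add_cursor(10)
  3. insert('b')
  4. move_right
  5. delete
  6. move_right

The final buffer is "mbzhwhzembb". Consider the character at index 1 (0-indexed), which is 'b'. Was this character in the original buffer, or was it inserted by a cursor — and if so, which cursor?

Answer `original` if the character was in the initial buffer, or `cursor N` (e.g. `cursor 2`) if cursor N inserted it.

Answer: cursor 1

Derivation:
After op 1 (insert('m')): buffer="mqzhwhzemfm" (len 11), cursors c1@1 c2@9 c3@11, authorship 1.......2.3
After op 2 (add_cursor(10)): buffer="mqzhwhzemfm" (len 11), cursors c1@1 c2@9 c4@10 c3@11, authorship 1.......2.3
After op 3 (insert('b')): buffer="mbqzhwhzembfbmb" (len 15), cursors c1@2 c2@11 c4@13 c3@15, authorship 11.......22.433
After op 4 (move_right): buffer="mbqzhwhzembfbmb" (len 15), cursors c1@3 c2@12 c4@14 c3@15, authorship 11.......22.433
After op 5 (delete): buffer="mbzhwhzembb" (len 11), cursors c1@2 c2@10 c3@11 c4@11, authorship 11......224
After op 6 (move_right): buffer="mbzhwhzembb" (len 11), cursors c1@3 c2@11 c3@11 c4@11, authorship 11......224
Authorship (.=original, N=cursor N): 1 1 . . . . . . 2 2 4
Index 1: author = 1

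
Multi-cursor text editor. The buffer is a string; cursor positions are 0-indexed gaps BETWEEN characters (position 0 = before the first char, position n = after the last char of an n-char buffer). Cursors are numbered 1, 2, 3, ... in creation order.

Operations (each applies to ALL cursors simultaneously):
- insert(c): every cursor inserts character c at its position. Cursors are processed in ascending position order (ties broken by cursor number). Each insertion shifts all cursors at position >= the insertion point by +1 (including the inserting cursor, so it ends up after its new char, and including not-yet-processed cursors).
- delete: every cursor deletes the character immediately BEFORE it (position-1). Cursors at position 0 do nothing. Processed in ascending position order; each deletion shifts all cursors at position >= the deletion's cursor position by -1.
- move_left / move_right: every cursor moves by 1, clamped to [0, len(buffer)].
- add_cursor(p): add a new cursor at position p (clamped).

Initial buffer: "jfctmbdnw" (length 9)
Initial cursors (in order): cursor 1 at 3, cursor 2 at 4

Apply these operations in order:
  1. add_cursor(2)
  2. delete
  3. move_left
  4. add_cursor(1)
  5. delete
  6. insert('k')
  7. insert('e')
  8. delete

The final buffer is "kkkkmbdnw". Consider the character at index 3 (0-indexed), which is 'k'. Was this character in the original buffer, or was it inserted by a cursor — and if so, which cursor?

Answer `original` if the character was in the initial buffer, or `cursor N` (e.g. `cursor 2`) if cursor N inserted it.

Answer: cursor 4

Derivation:
After op 1 (add_cursor(2)): buffer="jfctmbdnw" (len 9), cursors c3@2 c1@3 c2@4, authorship .........
After op 2 (delete): buffer="jmbdnw" (len 6), cursors c1@1 c2@1 c3@1, authorship ......
After op 3 (move_left): buffer="jmbdnw" (len 6), cursors c1@0 c2@0 c3@0, authorship ......
After op 4 (add_cursor(1)): buffer="jmbdnw" (len 6), cursors c1@0 c2@0 c3@0 c4@1, authorship ......
After op 5 (delete): buffer="mbdnw" (len 5), cursors c1@0 c2@0 c3@0 c4@0, authorship .....
After op 6 (insert('k')): buffer="kkkkmbdnw" (len 9), cursors c1@4 c2@4 c3@4 c4@4, authorship 1234.....
After op 7 (insert('e')): buffer="kkkkeeeembdnw" (len 13), cursors c1@8 c2@8 c3@8 c4@8, authorship 12341234.....
After op 8 (delete): buffer="kkkkmbdnw" (len 9), cursors c1@4 c2@4 c3@4 c4@4, authorship 1234.....
Authorship (.=original, N=cursor N): 1 2 3 4 . . . . .
Index 3: author = 4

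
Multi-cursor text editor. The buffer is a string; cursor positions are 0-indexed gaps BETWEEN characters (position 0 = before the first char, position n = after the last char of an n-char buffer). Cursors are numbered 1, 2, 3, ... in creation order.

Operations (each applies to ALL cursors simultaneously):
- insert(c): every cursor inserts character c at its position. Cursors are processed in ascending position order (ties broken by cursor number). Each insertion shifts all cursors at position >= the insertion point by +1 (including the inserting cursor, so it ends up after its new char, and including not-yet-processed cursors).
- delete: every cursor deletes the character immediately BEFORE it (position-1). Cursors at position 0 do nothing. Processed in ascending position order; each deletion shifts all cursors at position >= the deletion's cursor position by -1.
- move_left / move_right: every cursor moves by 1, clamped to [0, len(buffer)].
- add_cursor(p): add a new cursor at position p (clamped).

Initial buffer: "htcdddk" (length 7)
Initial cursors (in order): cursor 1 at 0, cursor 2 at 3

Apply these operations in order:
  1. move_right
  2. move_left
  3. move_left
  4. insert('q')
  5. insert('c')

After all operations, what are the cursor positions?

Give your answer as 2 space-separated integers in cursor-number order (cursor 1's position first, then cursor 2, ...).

Answer: 2 6

Derivation:
After op 1 (move_right): buffer="htcdddk" (len 7), cursors c1@1 c2@4, authorship .......
After op 2 (move_left): buffer="htcdddk" (len 7), cursors c1@0 c2@3, authorship .......
After op 3 (move_left): buffer="htcdddk" (len 7), cursors c1@0 c2@2, authorship .......
After op 4 (insert('q')): buffer="qhtqcdddk" (len 9), cursors c1@1 c2@4, authorship 1..2.....
After op 5 (insert('c')): buffer="qchtqccdddk" (len 11), cursors c1@2 c2@6, authorship 11..22.....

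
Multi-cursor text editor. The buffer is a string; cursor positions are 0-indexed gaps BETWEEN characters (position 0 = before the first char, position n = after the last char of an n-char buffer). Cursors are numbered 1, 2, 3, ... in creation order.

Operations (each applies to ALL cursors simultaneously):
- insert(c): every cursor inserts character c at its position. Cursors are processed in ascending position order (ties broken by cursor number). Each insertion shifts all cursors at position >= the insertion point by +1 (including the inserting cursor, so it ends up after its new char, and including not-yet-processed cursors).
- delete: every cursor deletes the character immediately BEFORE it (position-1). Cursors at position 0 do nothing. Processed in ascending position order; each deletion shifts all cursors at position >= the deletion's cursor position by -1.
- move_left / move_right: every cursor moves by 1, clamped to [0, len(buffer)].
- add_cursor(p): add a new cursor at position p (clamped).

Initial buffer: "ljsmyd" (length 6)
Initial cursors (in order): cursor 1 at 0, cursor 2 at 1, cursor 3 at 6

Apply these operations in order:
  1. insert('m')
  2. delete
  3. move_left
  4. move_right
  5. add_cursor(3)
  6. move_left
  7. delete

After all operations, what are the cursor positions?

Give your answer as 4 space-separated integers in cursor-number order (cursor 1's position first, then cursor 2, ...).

After op 1 (insert('m')): buffer="mlmjsmydm" (len 9), cursors c1@1 c2@3 c3@9, authorship 1.2.....3
After op 2 (delete): buffer="ljsmyd" (len 6), cursors c1@0 c2@1 c3@6, authorship ......
After op 3 (move_left): buffer="ljsmyd" (len 6), cursors c1@0 c2@0 c3@5, authorship ......
After op 4 (move_right): buffer="ljsmyd" (len 6), cursors c1@1 c2@1 c3@6, authorship ......
After op 5 (add_cursor(3)): buffer="ljsmyd" (len 6), cursors c1@1 c2@1 c4@3 c3@6, authorship ......
After op 6 (move_left): buffer="ljsmyd" (len 6), cursors c1@0 c2@0 c4@2 c3@5, authorship ......
After op 7 (delete): buffer="lsmd" (len 4), cursors c1@0 c2@0 c4@1 c3@3, authorship ....

Answer: 0 0 3 1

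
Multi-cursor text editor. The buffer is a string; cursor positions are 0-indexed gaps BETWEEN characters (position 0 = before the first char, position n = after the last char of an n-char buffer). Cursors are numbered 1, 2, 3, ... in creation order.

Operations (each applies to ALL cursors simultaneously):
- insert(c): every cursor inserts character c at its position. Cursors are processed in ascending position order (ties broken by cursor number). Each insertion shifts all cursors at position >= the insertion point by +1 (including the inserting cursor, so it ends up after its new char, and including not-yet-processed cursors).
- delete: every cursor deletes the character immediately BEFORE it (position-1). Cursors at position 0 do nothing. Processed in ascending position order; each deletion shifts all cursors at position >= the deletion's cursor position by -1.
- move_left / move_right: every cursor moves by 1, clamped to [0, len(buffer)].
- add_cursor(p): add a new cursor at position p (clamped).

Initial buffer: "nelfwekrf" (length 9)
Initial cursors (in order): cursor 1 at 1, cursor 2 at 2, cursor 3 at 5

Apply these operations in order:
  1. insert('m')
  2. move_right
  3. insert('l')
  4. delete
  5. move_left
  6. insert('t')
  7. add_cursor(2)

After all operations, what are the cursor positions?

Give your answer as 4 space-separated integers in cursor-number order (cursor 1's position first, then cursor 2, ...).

Answer: 3 6 11 2

Derivation:
After op 1 (insert('m')): buffer="nmemlfwmekrf" (len 12), cursors c1@2 c2@4 c3@8, authorship .1.2...3....
After op 2 (move_right): buffer="nmemlfwmekrf" (len 12), cursors c1@3 c2@5 c3@9, authorship .1.2...3....
After op 3 (insert('l')): buffer="nmelmllfwmelkrf" (len 15), cursors c1@4 c2@7 c3@12, authorship .1.12.2..3.3...
After op 4 (delete): buffer="nmemlfwmekrf" (len 12), cursors c1@3 c2@5 c3@9, authorship .1.2...3....
After op 5 (move_left): buffer="nmemlfwmekrf" (len 12), cursors c1@2 c2@4 c3@8, authorship .1.2...3....
After op 6 (insert('t')): buffer="nmtemtlfwmtekrf" (len 15), cursors c1@3 c2@6 c3@11, authorship .11.22...33....
After op 7 (add_cursor(2)): buffer="nmtemtlfwmtekrf" (len 15), cursors c4@2 c1@3 c2@6 c3@11, authorship .11.22...33....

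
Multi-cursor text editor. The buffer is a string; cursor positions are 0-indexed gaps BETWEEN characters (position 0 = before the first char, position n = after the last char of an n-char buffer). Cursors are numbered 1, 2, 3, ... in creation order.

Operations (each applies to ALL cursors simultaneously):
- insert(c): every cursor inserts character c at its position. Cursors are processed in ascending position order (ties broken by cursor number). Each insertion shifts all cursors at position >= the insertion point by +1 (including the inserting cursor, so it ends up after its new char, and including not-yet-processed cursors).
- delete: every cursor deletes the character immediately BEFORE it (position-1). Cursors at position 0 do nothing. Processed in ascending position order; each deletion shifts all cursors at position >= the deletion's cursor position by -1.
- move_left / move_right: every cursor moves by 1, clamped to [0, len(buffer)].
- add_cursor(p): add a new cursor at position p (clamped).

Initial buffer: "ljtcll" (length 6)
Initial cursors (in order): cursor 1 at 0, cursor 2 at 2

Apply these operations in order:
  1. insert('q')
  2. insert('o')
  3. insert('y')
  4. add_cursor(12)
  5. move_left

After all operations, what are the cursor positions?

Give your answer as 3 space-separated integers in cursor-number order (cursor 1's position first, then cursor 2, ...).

Answer: 2 7 11

Derivation:
After op 1 (insert('q')): buffer="qljqtcll" (len 8), cursors c1@1 c2@4, authorship 1..2....
After op 2 (insert('o')): buffer="qoljqotcll" (len 10), cursors c1@2 c2@6, authorship 11..22....
After op 3 (insert('y')): buffer="qoyljqoytcll" (len 12), cursors c1@3 c2@8, authorship 111..222....
After op 4 (add_cursor(12)): buffer="qoyljqoytcll" (len 12), cursors c1@3 c2@8 c3@12, authorship 111..222....
After op 5 (move_left): buffer="qoyljqoytcll" (len 12), cursors c1@2 c2@7 c3@11, authorship 111..222....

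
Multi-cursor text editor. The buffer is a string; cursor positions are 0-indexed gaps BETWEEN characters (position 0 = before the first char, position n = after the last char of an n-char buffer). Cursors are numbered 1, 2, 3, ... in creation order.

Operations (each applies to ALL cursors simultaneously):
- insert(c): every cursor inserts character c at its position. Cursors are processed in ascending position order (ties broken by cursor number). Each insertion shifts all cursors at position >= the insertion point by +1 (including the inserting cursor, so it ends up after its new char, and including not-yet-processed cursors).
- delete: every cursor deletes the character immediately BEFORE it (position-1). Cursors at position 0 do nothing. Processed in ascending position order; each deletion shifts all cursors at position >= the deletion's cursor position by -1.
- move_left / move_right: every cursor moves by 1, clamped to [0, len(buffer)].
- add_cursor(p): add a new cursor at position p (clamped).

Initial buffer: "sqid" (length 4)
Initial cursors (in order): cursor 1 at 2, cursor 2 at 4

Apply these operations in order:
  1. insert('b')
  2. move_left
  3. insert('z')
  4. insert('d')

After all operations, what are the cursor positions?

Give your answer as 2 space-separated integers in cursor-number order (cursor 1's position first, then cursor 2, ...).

After op 1 (insert('b')): buffer="sqbidb" (len 6), cursors c1@3 c2@6, authorship ..1..2
After op 2 (move_left): buffer="sqbidb" (len 6), cursors c1@2 c2@5, authorship ..1..2
After op 3 (insert('z')): buffer="sqzbidzb" (len 8), cursors c1@3 c2@7, authorship ..11..22
After op 4 (insert('d')): buffer="sqzdbidzdb" (len 10), cursors c1@4 c2@9, authorship ..111..222

Answer: 4 9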